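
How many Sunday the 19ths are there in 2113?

3

Check the 19th of each month of 2113: Jan 19: Thu, Feb 19: Sun, Mar 19: Sun, Apr 19: Wed, May 19: Fri, Jun 19: Mon, Jul 19: Wed, Aug 19: Sat, Sep 19: Tue, Oct 19: Thu, Nov 19: Sun, Dec 19: Tue.
Sunday occurs in February, March, November — 3 months.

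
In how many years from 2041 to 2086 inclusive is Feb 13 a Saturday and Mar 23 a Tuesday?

Check each year's weekday for Feb 13 and Mar 23:
  2041: Wed/Sat  2042: Thu/Sun  2043: Fri/Mon  2044: Sat/Wed  2045: Mon/Thu  2046: Tue/Fri  2047: Wed/Sat  2048: Thu/Mon  2049: Sat/Tue ✓  2050: Sun/Wed  2051: Mon/Thu  2052: Tue/Sat  2053: Thu/Sun  2054: Fri/Mon  …(18 more)…  2073: Mon/Thu  2074: Tue/Fri  2075: Wed/Sat  2076: Thu/Mon  2077: Sat/Tue ✓  2078: Sun/Wed  2079: Mon/Thu  2080: Tue/Sat  2081: Thu/Sun  2082: Fri/Mon  2083: Sat/Tue ✓  2084: Sun/Thu  2085: Tue/Fri  2086: Wed/Sat
Both conditions hold in: 2049, 2055, 2066, 2077, 2083 — 5.

5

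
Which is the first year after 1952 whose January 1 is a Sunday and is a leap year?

Jan 1 advances by 2 weekdays after a leap year and by 1 after a common year.
1952: Jan 1 is Tuesday (leap).
1953: Thursday
1954: Friday
1955: Saturday
1956: Sunday (leap)
1956 begins on a Sunday and is a leap year.

1956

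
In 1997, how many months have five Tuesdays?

A month of length L has five Tuesdays iff its first Tuesday is on day ≤ L−28 (so day 1–3 in a 31-day month, 1–2 in a 30-day month, day 1 in a leap February).
Checking each month of 1997: Jan starts Wed (31d); Feb starts Sat (28d); Mar starts Sat (31d); Apr starts Tue (30d) ✓; May starts Thu (31d); Jun starts Sun (30d); Jul starts Tue (31d) ✓; Aug starts Fri (31d); Sep starts Mon (30d) ✓; Oct starts Wed (31d); Nov starts Sat (30d); Dec starts Mon (31d) ✓.
Five-Tuesday months: April, July, September, December → 4.

4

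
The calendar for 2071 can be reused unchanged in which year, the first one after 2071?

2082

Two years share a calendar iff Jan 1 falls on the same weekday and both are leap or both are common. 2071: Jan 1 is Thursday, common year.
2072: Jan 1 Friday, leap
2073: Jan 1 Sunday, common
2074: Jan 1 Monday, common
2075: Jan 1 Tuesday, common
2076: Jan 1 Wednesday, leap
2077: Jan 1 Friday, common
2078: Jan 1 Saturday, common
2079: Jan 1 Sunday, common
2080: Jan 1 Monday, leap
2081: Jan 1 Wednesday, common
2082: Jan 1 Thursday, common
2082 matches on both conditions.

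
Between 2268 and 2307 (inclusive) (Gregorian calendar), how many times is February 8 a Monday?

6

Track February 8's weekday year by year (advancing +1, or +2 across a Feb 29):
  2268: Sat  2269: Mon (+2) ✓  2270: Tue (+1)  2271: Wed (+1)  2272: Thu (+1)
  2273: Sat (+2)  2274: Sun (+1)  2275: Mon (+1) ✓  2276: Tue (+1)  2277: Thu (+2)
  2278: Fri (+1)  2279: Sat (+1)  2280: Sun (+1)  2281: Tue (+2)  … (12 more years) …
  2294: Thu (+1)  2295: Fri (+1)  2296: Sat (+1)  2297: Mon (+2) ✓  2298: Tue (+1)
  2299: Wed (+1)  2300: Thu (+1)  2301: Fri (+1)  2302: Sat (+1)  2303: Sun (+1)
  2304: Mon (+1) ✓  2305: Wed (+2)  2306: Thu (+1)  2307: Fri (+1)
Monday years: 2269, 2275, 2286, 2292, 2297, 2304 — 6 in total.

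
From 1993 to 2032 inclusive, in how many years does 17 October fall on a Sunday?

Track 17 October's weekday year by year (advancing +1, or +2 across a Feb 29):
  1993: Sun ✓  1994: Mon (+1)  1995: Tue (+1)  1996: Thu (+2)  1997: Fri (+1)
  1998: Sat (+1)  1999: Sun (+1) ✓  2000: Tue (+2)  2001: Wed (+1)  2002: Thu (+1)
  2003: Fri (+1)  2004: Sun (+2) ✓  2005: Mon (+1)  2006: Tue (+1)  … (12 more years) …
  2019: Thu (+1)  2020: Sat (+2)  2021: Sun (+1) ✓  2022: Mon (+1)  2023: Tue (+1)
  2024: Thu (+2)  2025: Fri (+1)  2026: Sat (+1)  2027: Sun (+1) ✓  2028: Tue (+2)
  2029: Wed (+1)  2030: Thu (+1)  2031: Fri (+1)  2032: Sun (+2) ✓
Sunday years: 1993, 1999, 2004, 2010, 2021, 2027, 2032 — 7 in total.

7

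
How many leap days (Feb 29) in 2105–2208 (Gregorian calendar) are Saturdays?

3

Leap years in 2105–2208: 25 of them.
Feb 29 weekday advances by 5 (mod 7) from one leap year to the next four years later (or differs when a century non-leap intervenes).
Leap-day weekdays: 2108:Wed 2112:Mon 2116:Sat✓ 2120:Thu 2124:Tue 2128:Sun 2132:Fri 2136:Wed 2140:Mon 2144:Sat✓ 2148:Thu 2152:Tue 2156:Sun 2160:Fri 2164:Wed 2168:Mon 2172:Sat✓ 2176:Thu 2180:Tue 2184:Sun 2188:Fri 2192:Wed 2196:Mon 2204:Wed 2208:Mon
Saturday: 2116, 2144, 2172 → 3.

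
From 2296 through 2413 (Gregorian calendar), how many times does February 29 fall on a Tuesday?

4

Leap years in 2296–2413: 29 of them.
Feb 29 weekday advances by 5 (mod 7) from one leap year to the next four years later (or differs when a century non-leap intervenes).
Leap-day weekdays: 2296:Sat 2304:Mon 2308:Sat 2312:Thu 2316:Tue✓ 2320:Sun 2324:Fri 2328:Wed 2332:Mon 2336:Sat 2340:Thu 2344:Tue✓ 2348:Sun …(3 more)… 2364:Sat 2368:Thu 2372:Tue✓ 2376:Sun 2380:Fri 2384:Wed 2388:Mon 2392:Sat 2396:Thu 2400:Tue✓ 2404:Sun 2408:Fri 2412:Wed
Tuesday: 2316, 2344, 2372, 2400 → 4.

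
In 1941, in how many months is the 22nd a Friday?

Check the 22nd of each month of 1941: Jan 22: Wed, Feb 22: Sat, Mar 22: Sat, Apr 22: Tue, May 22: Thu, Jun 22: Sun, Jul 22: Tue, Aug 22: Fri, Sep 22: Mon, Oct 22: Wed, Nov 22: Sat, Dec 22: Mon.
Friday occurs in August — 1 month.

1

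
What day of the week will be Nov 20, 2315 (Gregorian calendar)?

January 1, 2315 is a Friday.
November 20 is day 324 of the year, i.e. 323 days after Jan 1.
323 mod 7 = 1, so advance 1 weekday from Friday: Saturday.

Saturday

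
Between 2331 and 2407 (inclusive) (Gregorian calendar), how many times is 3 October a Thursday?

Track 3 October's weekday year by year (advancing +1, or +2 across a Feb 29):
  2331: Sat  2332: Mon (+2)  2333: Tue (+1)  2334: Wed (+1)  2335: Thu (+1) ✓
  2336: Sat (+2)  2337: Sun (+1)  2338: Mon (+1)  2339: Tue (+1)  2340: Thu (+2) ✓
  2341: Fri (+1)  2342: Sat (+1)  2343: Sun (+1)  2344: Tue (+2)  … (49 more years) …
  2394: Mon (+1)  2395: Tue (+1)  2396: Thu (+2) ✓  2397: Fri (+1)  2398: Sat (+1)
  2399: Sun (+1)  2400: Tue (+2)  2401: Wed (+1)  2402: Thu (+1) ✓  2403: Fri (+1)
  2404: Sun (+2)  2405: Mon (+1)  2406: Tue (+1)  2407: Wed (+1)
Thursday years: 2335, 2340, 2346, 2357, 2363, 2368, 2374, 2385, 2391, 2396, 2402 — 11 in total.

11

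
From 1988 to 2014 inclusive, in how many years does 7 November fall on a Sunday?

4

Track 7 November's weekday year by year (advancing +1, or +2 across a Feb 29):
  1988: Mon  1989: Tue (+1)  1990: Wed (+1)  1991: Thu (+1)  1992: Sat (+2)
  1993: Sun (+1) ✓  1994: Mon (+1)  1995: Tue (+1)  1996: Thu (+2)  1997: Fri (+1)
  1998: Sat (+1)  1999: Sun (+1) ✓  2000: Tue (+2)  2001: Wed (+1)  2002: Thu (+1)
  2003: Fri (+1)  2004: Sun (+2) ✓  2005: Mon (+1)  2006: Tue (+1)  2007: Wed (+1)
  2008: Fri (+2)  2009: Sat (+1)  2010: Sun (+1) ✓  2011: Mon (+1)  2012: Wed (+2)
  2013: Thu (+1)  2014: Fri (+1)
Sunday years: 1993, 1999, 2004, 2010 — 4 in total.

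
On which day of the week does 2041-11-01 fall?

January 1, 2041 is a Tuesday.
November 1 is day 305 of the year, i.e. 304 days after Jan 1.
304 mod 7 = 3, so advance 3 weekdays from Tuesday: Friday.

Friday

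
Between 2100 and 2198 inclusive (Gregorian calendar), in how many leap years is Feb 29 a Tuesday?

3

Leap years in 2100–2198: 24 of them.
Feb 29 weekday advances by 5 (mod 7) from one leap year to the next four years later (or differs when a century non-leap intervenes).
Leap-day weekdays: 2104:Fri 2108:Wed 2112:Mon 2116:Sat 2120:Thu 2124:Tue✓ 2128:Sun 2132:Fri 2136:Wed 2140:Mon 2144:Sat 2148:Thu 2152:Tue✓ 2156:Sun 2160:Fri 2164:Wed 2168:Mon 2172:Sat 2176:Thu 2180:Tue✓ 2184:Sun 2188:Fri 2192:Wed 2196:Mon
Tuesday: 2124, 2152, 2180 → 3.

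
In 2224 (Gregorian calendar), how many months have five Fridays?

5

A month of length L has five Fridays iff its first Friday is on day ≤ L−28 (so day 1–3 in a 31-day month, 1–2 in a 30-day month, day 1 in a leap February).
Checking each month of 2224: Jan starts Thu (31d) ✓; Feb starts Sun (29d); Mar starts Mon (31d); Apr starts Thu (30d) ✓; May starts Sat (31d); Jun starts Tue (30d); Jul starts Thu (31d) ✓; Aug starts Sun (31d); Sep starts Wed (30d); Oct starts Fri (31d) ✓; Nov starts Mon (30d); Dec starts Wed (31d) ✓.
Five-Friday months: January, April, July, October, December → 5.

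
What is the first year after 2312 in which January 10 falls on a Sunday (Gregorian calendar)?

2315

From one year to the next, a fixed date's weekday advances by 1, or by 2 when a Feb 29 lies between the two dates.
2312: January 10 is Wednesday.
2313: Friday (+2)
2314: Saturday (+1)
2315: Sunday (+1)
January 10 falls on a Sunday in 2315.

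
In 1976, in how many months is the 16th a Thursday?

Check the 16th of each month of 1976: Jan 16: Fri, Feb 16: Mon, Mar 16: Tue, Apr 16: Fri, May 16: Sun, Jun 16: Wed, Jul 16: Fri, Aug 16: Mon, Sep 16: Thu, Oct 16: Sat, Nov 16: Tue, Dec 16: Thu.
Thursday occurs in September, December — 2 months.

2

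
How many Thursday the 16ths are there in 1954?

Check the 16th of each month of 1954: Jan 16: Sat, Feb 16: Tue, Mar 16: Tue, Apr 16: Fri, May 16: Sun, Jun 16: Wed, Jul 16: Fri, Aug 16: Mon, Sep 16: Thu, Oct 16: Sat, Nov 16: Tue, Dec 16: Thu.
Thursday occurs in September, December — 2 months.

2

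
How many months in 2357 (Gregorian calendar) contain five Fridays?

A month of length L has five Fridays iff its first Friday is on day ≤ L−28 (so day 1–3 in a 31-day month, 1–2 in a 30-day month, day 1 in a leap February).
Checking each month of 2357: Jan starts Tue (31d); Feb starts Fri (28d); Mar starts Fri (31d) ✓; Apr starts Mon (30d); May starts Wed (31d) ✓; Jun starts Sat (30d); Jul starts Mon (31d); Aug starts Thu (31d) ✓; Sep starts Sun (30d); Oct starts Tue (31d); Nov starts Fri (30d) ✓; Dec starts Sun (31d).
Five-Friday months: March, May, August, November → 4.

4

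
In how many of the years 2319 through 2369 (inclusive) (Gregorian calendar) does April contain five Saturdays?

15

April has 30 days; it has five Saturdays when Saturday falls among the first (month-length − 28) days — i.e. when April 1 is one of Saturday/Friday.
April 1 by year: 2319:Tue 2320:Thu 2321:Fri✓ 2322:Sat✓ 2323:Sun 2324:Tue 2325:Wed 2326:Thu 2327:Fri✓ 2328:Sun 2329:Mon 2330:Tue 2331:Wed 2332:Fri✓ 2333:Sat✓ …(21 more)… 2355:Fri✓ 2356:Sun 2357:Mon 2358:Tue 2359:Wed 2360:Fri✓ 2361:Sat✓ 2362:Sun 2363:Mon 2364:Wed 2365:Thu 2366:Fri✓ 2367:Sat✓ 2368:Mon 2369:Tue
Years with five Saturdays: 2321, 2322, 2327, 2332, 2333, 2338, 2339, 2344, 2349, 2350, 2355, 2360, 2361, 2366, 2367 → 15.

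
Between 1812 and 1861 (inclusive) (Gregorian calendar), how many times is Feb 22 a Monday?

7

Track Feb 22's weekday year by year (advancing +1, or +2 across a Feb 29):
  1812: Sat  1813: Mon (+2) ✓  1814: Tue (+1)  1815: Wed (+1)  1816: Thu (+1)
  1817: Sat (+2)  1818: Sun (+1)  1819: Mon (+1) ✓  1820: Tue (+1)  1821: Thu (+2)
  1822: Fri (+1)  1823: Sat (+1)  1824: Sun (+1)  1825: Tue (+2)  … (22 more years) …
  1848: Tue (+1)  1849: Thu (+2)  1850: Fri (+1)  1851: Sat (+1)  1852: Sun (+1)
  1853: Tue (+2)  1854: Wed (+1)  1855: Thu (+1)  1856: Fri (+1)  1857: Sun (+2)
  1858: Mon (+1) ✓  1859: Tue (+1)  1860: Wed (+1)  1861: Fri (+2)
Monday years: 1813, 1819, 1830, 1836, 1841, 1847, 1858 — 7 in total.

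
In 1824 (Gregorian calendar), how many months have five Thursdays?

5

A month of length L has five Thursdays iff its first Thursday is on day ≤ L−28 (so day 1–3 in a 31-day month, 1–2 in a 30-day month, day 1 in a leap February).
Checking each month of 1824: Jan starts Thu (31d) ✓; Feb starts Sun (29d); Mar starts Mon (31d); Apr starts Thu (30d) ✓; May starts Sat (31d); Jun starts Tue (30d); Jul starts Thu (31d) ✓; Aug starts Sun (31d); Sep starts Wed (30d) ✓; Oct starts Fri (31d); Nov starts Mon (30d); Dec starts Wed (31d) ✓.
Five-Thursday months: January, April, July, September, December → 5.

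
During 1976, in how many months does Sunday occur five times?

A month of length L has five Sundays iff its first Sunday is on day ≤ L−28 (so day 1–3 in a 31-day month, 1–2 in a 30-day month, day 1 in a leap February).
Checking each month of 1976: Jan starts Thu (31d); Feb starts Sun (29d) ✓; Mar starts Mon (31d); Apr starts Thu (30d); May starts Sat (31d) ✓; Jun starts Tue (30d); Jul starts Thu (31d); Aug starts Sun (31d) ✓; Sep starts Wed (30d); Oct starts Fri (31d) ✓; Nov starts Mon (30d); Dec starts Wed (31d).
Five-Sunday months: February, May, August, October → 4.

4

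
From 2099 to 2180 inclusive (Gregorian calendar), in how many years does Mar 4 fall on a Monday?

11

Track Mar 4's weekday year by year (advancing +1, or +2 across a Feb 29):
  2099: Wed  2100: Thu (+1)  2101: Fri (+1)  2102: Sat (+1)  2103: Sun (+1)
  2104: Tue (+2)  2105: Wed (+1)  2106: Thu (+1)  2107: Fri (+1)  2108: Sun (+2)
  2109: Mon (+1) ✓  2110: Tue (+1)  2111: Wed (+1)  2112: Fri (+2)  … (54 more years) …
  2167: Wed (+1)  2168: Fri (+2)  2169: Sat (+1)  2170: Sun (+1)  2171: Mon (+1) ✓
  2172: Wed (+2)  2173: Thu (+1)  2174: Fri (+1)  2175: Sat (+1)  2176: Mon (+2) ✓
  2177: Tue (+1)  2178: Wed (+1)  2179: Thu (+1)  2180: Sat (+2)
Monday years: 2109, 2115, 2120, 2126, 2137, 2143, 2148, 2154, 2165, 2171, 2176 — 11 in total.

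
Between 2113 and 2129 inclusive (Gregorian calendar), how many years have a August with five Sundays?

7

August has 31 days; it has five Sundays when Sunday falls among the first (month-length − 28) days — i.e. when August 1 is one of Sunday/Saturday/Friday.
August 1 by year: 2113:Tue 2114:Wed 2115:Thu 2116:Sat✓ 2117:Sun✓ 2118:Mon 2119:Tue 2120:Thu 2121:Fri✓ 2122:Sat✓ 2123:Sun✓ 2124:Tue 2125:Wed 2126:Thu 2127:Fri✓ 2128:Sun✓ 2129:Mon
Years with five Sundays: 2116, 2117, 2121, 2122, 2123, 2127, 2128 → 7.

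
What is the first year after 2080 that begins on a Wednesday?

Jan 1 advances by 2 weekdays after a leap year and by 1 after a common year.
2080: Jan 1 is Monday (leap).
2081: Wednesday
2081 begins on a Wednesday

2081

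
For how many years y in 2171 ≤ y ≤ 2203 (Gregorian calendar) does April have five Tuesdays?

10

April has 30 days; it has five Tuesdays when Tuesday falls among the first (month-length − 28) days — i.e. when April 1 is one of Tuesday/Monday.
April 1 by year: 2171:Mon✓ 2172:Wed 2173:Thu 2174:Fri 2175:Sat 2176:Mon✓ 2177:Tue✓ 2178:Wed 2179:Thu 2180:Sat 2181:Sun 2182:Mon✓ 2183:Tue✓ 2184:Thu 2185:Fri …(3 more)… 2189:Wed 2190:Thu 2191:Fri 2192:Sun 2193:Mon✓ 2194:Tue✓ 2195:Wed 2196:Fri 2197:Sat 2198:Sun 2199:Mon✓ 2200:Tue✓ 2201:Wed 2202:Thu 2203:Fri
Years with five Tuesdays: 2171, 2176, 2177, 2182, 2183, 2188, 2193, 2194, 2199, 2200 → 10.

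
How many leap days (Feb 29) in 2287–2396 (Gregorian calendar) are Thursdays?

4

Leap years in 2287–2396: 27 of them.
Feb 29 weekday advances by 5 (mod 7) from one leap year to the next four years later (or differs when a century non-leap intervenes).
Leap-day weekdays: 2288:Wed 2292:Mon 2296:Sat 2304:Mon 2308:Sat 2312:Thu✓ 2316:Tue 2320:Sun 2324:Fri 2328:Wed 2332:Mon 2336:Sat 2340:Thu✓ 2344:Tue 2348:Sun 2352:Fri 2356:Wed 2360:Mon 2364:Sat 2368:Thu✓ 2372:Tue 2376:Sun 2380:Fri 2384:Wed 2388:Mon 2392:Sat 2396:Thu✓
Thursday: 2312, 2340, 2368, 2396 → 4.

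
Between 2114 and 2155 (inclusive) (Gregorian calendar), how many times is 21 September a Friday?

Track 21 September's weekday year by year (advancing +1, or +2 across a Feb 29):
  2114: Fri ✓  2115: Sat (+1)  2116: Mon (+2)  2117: Tue (+1)  2118: Wed (+1)
  2119: Thu (+1)  2120: Sat (+2)  2121: Sun (+1)  2122: Mon (+1)  2123: Tue (+1)
  2124: Thu (+2)  2125: Fri (+1) ✓  2126: Sat (+1)  2127: Sun (+1)  … (14 more years) …
  2142: Fri (+1) ✓  2143: Sat (+1)  2144: Mon (+2)  2145: Tue (+1)  2146: Wed (+1)
  2147: Thu (+1)  2148: Sat (+2)  2149: Sun (+1)  2150: Mon (+1)  2151: Tue (+1)
  2152: Thu (+2)  2153: Fri (+1) ✓  2154: Sat (+1)  2155: Sun (+1)
Friday years: 2114, 2125, 2131, 2136, 2142, 2153 — 6 in total.

6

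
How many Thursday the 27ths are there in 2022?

Check the 27th of each month of 2022: Jan 27: Thu, Feb 27: Sun, Mar 27: Sun, Apr 27: Wed, May 27: Fri, Jun 27: Mon, Jul 27: Wed, Aug 27: Sat, Sep 27: Tue, Oct 27: Thu, Nov 27: Sun, Dec 27: Tue.
Thursday occurs in January, October — 2 months.

2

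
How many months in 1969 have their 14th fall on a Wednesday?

1

Check the 14th of each month of 1969: Jan 14: Tue, Feb 14: Fri, Mar 14: Fri, Apr 14: Mon, May 14: Wed, Jun 14: Sat, Jul 14: Mon, Aug 14: Thu, Sep 14: Sun, Oct 14: Tue, Nov 14: Fri, Dec 14: Sun.
Wednesday occurs in May — 1 month.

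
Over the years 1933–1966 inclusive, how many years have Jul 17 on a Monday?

Track Jul 17's weekday year by year (advancing +1, or +2 across a Feb 29):
  1933: Mon ✓  1934: Tue (+1)  1935: Wed (+1)  1936: Fri (+2)  1937: Sat (+1)
  1938: Sun (+1)  1939: Mon (+1) ✓  1940: Wed (+2)  1941: Thu (+1)  1942: Fri (+1)
  1943: Sat (+1)  1944: Mon (+2) ✓  1945: Tue (+1)  1946: Wed (+1)  … (6 more years) …
  1953: Fri (+1)  1954: Sat (+1)  1955: Sun (+1)  1956: Tue (+2)  1957: Wed (+1)
  1958: Thu (+1)  1959: Fri (+1)  1960: Sun (+2)  1961: Mon (+1) ✓  1962: Tue (+1)
  1963: Wed (+1)  1964: Fri (+2)  1965: Sat (+1)  1966: Sun (+1)
Monday years: 1933, 1939, 1944, 1950, 1961 — 5 in total.

5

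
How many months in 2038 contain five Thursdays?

A month of length L has five Thursdays iff its first Thursday is on day ≤ L−28 (so day 1–3 in a 31-day month, 1–2 in a 30-day month, day 1 in a leap February).
Checking each month of 2038: Jan starts Fri (31d); Feb starts Mon (28d); Mar starts Mon (31d); Apr starts Thu (30d) ✓; May starts Sat (31d); Jun starts Tue (30d); Jul starts Thu (31d) ✓; Aug starts Sun (31d); Sep starts Wed (30d) ✓; Oct starts Fri (31d); Nov starts Mon (30d); Dec starts Wed (31d) ✓.
Five-Thursday months: April, July, September, December → 4.

4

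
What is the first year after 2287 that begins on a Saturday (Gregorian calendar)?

Jan 1 advances by 2 weekdays after a leap year and by 1 after a common year.
2287: Jan 1 is Saturday.
2288: Sunday (leap)
2289: Tuesday
2290: Wednesday
2291: Thursday
2292: Friday (leap)
2293: Sunday
2294: Monday
2295: Tuesday
2296: Wednesday (leap)
2297: Friday
2298: Saturday
2298 begins on a Saturday

2298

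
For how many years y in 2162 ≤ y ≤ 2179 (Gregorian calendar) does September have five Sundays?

September has 30 days; it has five Sundays when Sunday falls among the first (month-length − 28) days — i.e. when September 1 is one of Sunday/Saturday.
September 1 by year: 2162:Wed 2163:Thu 2164:Sat✓ 2165:Sun✓ 2166:Mon 2167:Tue 2168:Thu 2169:Fri 2170:Sat✓ 2171:Sun✓ 2172:Tue 2173:Wed 2174:Thu 2175:Fri 2176:Sun✓ 2177:Mon 2178:Tue 2179:Wed
Years with five Sundays: 2164, 2165, 2170, 2171, 2176 → 5.

5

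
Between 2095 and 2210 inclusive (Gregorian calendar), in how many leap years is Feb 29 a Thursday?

Leap years in 2095–2210: 27 of them.
Feb 29 weekday advances by 5 (mod 7) from one leap year to the next four years later (or differs when a century non-leap intervenes).
Leap-day weekdays: 2096:Wed 2104:Fri 2108:Wed 2112:Mon 2116:Sat 2120:Thu✓ 2124:Tue 2128:Sun 2132:Fri 2136:Wed 2140:Mon 2144:Sat 2148:Thu✓ 2152:Tue 2156:Sun 2160:Fri 2164:Wed 2168:Mon 2172:Sat 2176:Thu✓ 2180:Tue 2184:Sun 2188:Fri 2192:Wed 2196:Mon 2204:Wed 2208:Mon
Thursday: 2120, 2148, 2176 → 3.

3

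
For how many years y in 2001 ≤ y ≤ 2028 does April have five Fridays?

8

April has 30 days; it has five Fridays when Friday falls among the first (month-length − 28) days — i.e. when April 1 is one of Friday/Thursday.
April 1 by year: 2001:Sun 2002:Mon 2003:Tue 2004:Thu✓ 2005:Fri✓ 2006:Sat 2007:Sun 2008:Tue 2009:Wed 2010:Thu✓ 2011:Fri✓ 2012:Sun 2013:Mon 2014:Tue 2015:Wed 2016:Fri✓ 2017:Sat 2018:Sun 2019:Mon 2020:Wed 2021:Thu✓ 2022:Fri✓ 2023:Sat 2024:Mon 2025:Tue 2026:Wed 2027:Thu✓ 2028:Sat
Years with five Fridays: 2004, 2005, 2010, 2011, 2016, 2021, 2022, 2027 → 8.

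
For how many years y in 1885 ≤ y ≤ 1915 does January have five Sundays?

14

January has 31 days; it has five Sundays when Sunday falls among the first (month-length − 28) days — i.e. when January 1 is one of Sunday/Saturday/Friday.
January 1 by year: 1885:Thu 1886:Fri✓ 1887:Sat✓ 1888:Sun✓ 1889:Tue 1890:Wed 1891:Thu 1892:Fri✓ 1893:Sun✓ 1894:Mon 1895:Tue 1896:Wed 1897:Fri✓ 1898:Sat✓ 1899:Sun✓ 1900:Mon 1901:Tue 1902:Wed 1903:Thu 1904:Fri✓ 1905:Sun✓ 1906:Mon 1907:Tue 1908:Wed 1909:Fri✓ 1910:Sat✓ 1911:Sun✓ 1912:Mon 1913:Wed 1914:Thu 1915:Fri✓
Years with five Sundays: 1886, 1887, 1888, 1892, 1893, 1897, 1898, 1899, 1904, 1905, 1909, 1910, 1911, 1915 → 14.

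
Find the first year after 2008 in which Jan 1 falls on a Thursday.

2009

Jan 1 advances by 2 weekdays after a leap year and by 1 after a common year.
2008: Jan 1 is Tuesday (leap).
2009: Thursday
2009 begins on a Thursday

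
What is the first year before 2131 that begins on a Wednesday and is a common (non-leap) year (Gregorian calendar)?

Jan 1 advances by 2 weekdays after a leap year and by 1 after a common year.
2131: Jan 1 is Monday.
2130: Sunday
2129: Saturday
2128: Thursday (leap)
2127: Wednesday
2127 begins on a Wednesday and is a common year.

2127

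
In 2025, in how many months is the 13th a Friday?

1

Check the 13th of each month of 2025: Jan 13: Mon, Feb 13: Thu, Mar 13: Thu, Apr 13: Sun, May 13: Tue, Jun 13: Fri, Jul 13: Sun, Aug 13: Wed, Sep 13: Sat, Oct 13: Mon, Nov 13: Thu, Dec 13: Sat.
Friday occurs in June — 1 month.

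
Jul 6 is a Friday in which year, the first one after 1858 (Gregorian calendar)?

1860

From one year to the next, a fixed date's weekday advances by 1, or by 2 when a Feb 29 lies between the two dates.
1858: July 6 is Tuesday.
1859: Wednesday (+1)
1860: Friday (+2)
Jul 6 falls on a Friday in 1860.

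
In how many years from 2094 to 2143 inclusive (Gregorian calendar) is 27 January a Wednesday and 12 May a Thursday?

Check each year's weekday for 27 January and 12 May:
  2094: Wed/Wed  2095: Thu/Thu  2096: Fri/Sat  2097: Sun/Sun  2098: Mon/Mon  2099: Tue/Tue  2100: Wed/Wed  2101: Thu/Thu  2102: Fri/Fri  2103: Sat/Sat  2104: Sun/Mon  2105: Tue/Tue  2106: Wed/Wed  2107: Thu/Thu  …(22 more)…  2130: Fri/Fri  2131: Sat/Sat  2132: Sun/Mon  2133: Tue/Tue  2134: Wed/Wed  2135: Thu/Thu  2136: Fri/Sat  2137: Sun/Sun  2138: Mon/Mon  2139: Tue/Tue  2140: Wed/Thu ✓  2141: Fri/Fri  2142: Sat/Sat  2143: Sun/Sun
Both conditions hold in: 2112, 2140 — 2.

2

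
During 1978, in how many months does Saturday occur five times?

A month of length L has five Saturdays iff its first Saturday is on day ≤ L−28 (so day 1–3 in a 31-day month, 1–2 in a 30-day month, day 1 in a leap February).
Checking each month of 1978: Jan starts Sun (31d); Feb starts Wed (28d); Mar starts Wed (31d); Apr starts Sat (30d) ✓; May starts Mon (31d); Jun starts Thu (30d); Jul starts Sat (31d) ✓; Aug starts Tue (31d); Sep starts Fri (30d) ✓; Oct starts Sun (31d); Nov starts Wed (30d); Dec starts Fri (31d) ✓.
Five-Saturday months: April, July, September, December → 4.

4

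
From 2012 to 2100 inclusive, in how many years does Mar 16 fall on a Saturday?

Track Mar 16's weekday year by year (advancing +1, or +2 across a Feb 29):
  2012: Fri  2013: Sat (+1) ✓  2014: Sun (+1)  2015: Mon (+1)  2016: Wed (+2)
  2017: Thu (+1)  2018: Fri (+1)  2019: Sat (+1) ✓  2020: Mon (+2)  2021: Tue (+1)
  2022: Wed (+1)  2023: Thu (+1)  2024: Sat (+2) ✓  2025: Sun (+1)  … (61 more years) …
  2087: Sun (+1)  2088: Tue (+2)  2089: Wed (+1)  2090: Thu (+1)  2091: Fri (+1)
  2092: Sun (+2)  2093: Mon (+1)  2094: Tue (+1)  2095: Wed (+1)  2096: Fri (+2)
  2097: Sat (+1) ✓  2098: Sun (+1)  2099: Mon (+1)  2100: Tue (+1)
Saturday years: 2013, 2019, 2024, 2030, 2041, 2047, 2052, 2058, 2069, 2075, 2080, 2086, 2097 — 13 in total.

13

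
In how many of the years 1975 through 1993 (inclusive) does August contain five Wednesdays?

8

August has 31 days; it has five Wednesdays when Wednesday falls among the first (month-length − 28) days — i.e. when August 1 is one of Wednesday/Tuesday/Monday.
August 1 by year: 1975:Fri 1976:Sun 1977:Mon✓ 1978:Tue✓ 1979:Wed✓ 1980:Fri 1981:Sat 1982:Sun 1983:Mon✓ 1984:Wed✓ 1985:Thu 1986:Fri 1987:Sat 1988:Mon✓ 1989:Tue✓ 1990:Wed✓ 1991:Thu 1992:Sat 1993:Sun
Years with five Wednesdays: 1977, 1978, 1979, 1983, 1984, 1988, 1989, 1990 → 8.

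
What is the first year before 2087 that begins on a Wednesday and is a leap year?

2076

Jan 1 advances by 2 weekdays after a leap year and by 1 after a common year.
2087: Jan 1 is Wednesday.
2086: Tuesday
2085: Monday
2084: Saturday (leap)
2083: Friday
2082: Thursday
2081: Wednesday
2080: Monday (leap)
2079: Sunday
2078: Saturday
2077: Friday
2076: Wednesday (leap)
2076 begins on a Wednesday and is a leap year.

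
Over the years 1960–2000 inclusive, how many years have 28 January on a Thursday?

Track 28 January's weekday year by year (advancing +1, or +2 across a Feb 29):
  1960: Thu ✓  1961: Sat (+2)  1962: Sun (+1)  1963: Mon (+1)  1964: Tue (+1)
  1965: Thu (+2) ✓  1966: Fri (+1)  1967: Sat (+1)  1968: Sun (+1)  1969: Tue (+2)
  1970: Wed (+1)  1971: Thu (+1) ✓  1972: Fri (+1)  1973: Sun (+2)  … (13 more years) …
  1987: Wed (+1)  1988: Thu (+1) ✓  1989: Sat (+2)  1990: Sun (+1)  1991: Mon (+1)
  1992: Tue (+1)  1993: Thu (+2) ✓  1994: Fri (+1)  1995: Sat (+1)  1996: Sun (+1)
  1997: Tue (+2)  1998: Wed (+1)  1999: Thu (+1) ✓  2000: Fri (+1)
Thursday years: 1960, 1965, 1971, 1982, 1988, 1993, 1999 — 7 in total.

7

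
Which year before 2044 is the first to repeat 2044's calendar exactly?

Two years share a calendar iff Jan 1 falls on the same weekday and both are leap or both are common. 2044: Jan 1 is Friday, leap year.
2043: Jan 1 Thursday, common
2042: Jan 1 Wednesday, common
2041: Jan 1 Tuesday, common
2040: Jan 1 Sunday, leap
2039: Jan 1 Saturday, common
2038: Jan 1 Friday, common
2037: Jan 1 Thursday, common
2036: Jan 1 Tuesday, leap
2035: Jan 1 Monday, common
2034: Jan 1 Sunday, common
2033: Jan 1 Saturday, common
2032: Jan 1 Thursday, leap
2031: Jan 1 Wednesday, common
2030: Jan 1 Tuesday, common
2029: Jan 1 Monday, common
2028: Jan 1 Saturday, leap
2027: Jan 1 Friday, common
2026: Jan 1 Thursday, common
2025: Jan 1 Wednesday, common
2024: Jan 1 Monday, leap
2023: Jan 1 Sunday, common
2022: Jan 1 Saturday, common
2021: Jan 1 Friday, common
2020: Jan 1 Wednesday, leap
2019: Jan 1 Tuesday, common
2018: Jan 1 Monday, common
2017: Jan 1 Sunday, common
2016: Jan 1 Friday, leap
2016 matches on both conditions.

2016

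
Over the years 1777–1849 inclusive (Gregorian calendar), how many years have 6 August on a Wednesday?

11

Track 6 August's weekday year by year (advancing +1, or +2 across a Feb 29):
  1777: Wed ✓  1778: Thu (+1)  1779: Fri (+1)  1780: Sun (+2)  1781: Mon (+1)
  1782: Tue (+1)  1783: Wed (+1) ✓  1784: Fri (+2)  1785: Sat (+1)  1786: Sun (+1)
  1787: Mon (+1)  1788: Wed (+2) ✓  1789: Thu (+1)  1790: Fri (+1)  … (45 more years) …
  1836: Sat (+2)  1837: Sun (+1)  1838: Mon (+1)  1839: Tue (+1)  1840: Thu (+2)
  1841: Fri (+1)  1842: Sat (+1)  1843: Sun (+1)  1844: Tue (+2)  1845: Wed (+1) ✓
  1846: Thu (+1)  1847: Fri (+1)  1848: Sun (+2)  1849: Mon (+1)
Wednesday years: 1777, 1783, 1788, 1794, 1800, 1806, 1817, 1823, 1828, 1834, 1845 — 11 in total.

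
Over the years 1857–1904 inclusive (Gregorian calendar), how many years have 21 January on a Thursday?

8

Track 21 January's weekday year by year (advancing +1, or +2 across a Feb 29):
  1857: Wed  1858: Thu (+1) ✓  1859: Fri (+1)  1860: Sat (+1)  1861: Mon (+2)
  1862: Tue (+1)  1863: Wed (+1)  1864: Thu (+1) ✓  1865: Sat (+2)  1866: Sun (+1)
  1867: Mon (+1)  1868: Tue (+1)  1869: Thu (+2) ✓  1870: Fri (+1)  … (20 more years) …
  1891: Wed (+1)  1892: Thu (+1) ✓  1893: Sat (+2)  1894: Sun (+1)  1895: Mon (+1)
  1896: Tue (+1)  1897: Thu (+2) ✓  1898: Fri (+1)  1899: Sat (+1)  1900: Sun (+1)
  1901: Mon (+1)  1902: Tue (+1)  1903: Wed (+1)  1904: Thu (+1) ✓
Thursday years: 1858, 1864, 1869, 1875, 1886, 1892, 1897, 1904 — 8 in total.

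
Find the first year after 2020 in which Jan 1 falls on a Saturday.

2022

Jan 1 advances by 2 weekdays after a leap year and by 1 after a common year.
2020: Jan 1 is Wednesday (leap).
2021: Friday
2022: Saturday
2022 begins on a Saturday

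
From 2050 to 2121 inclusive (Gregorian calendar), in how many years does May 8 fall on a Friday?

Track May 8's weekday year by year (advancing +1, or +2 across a Feb 29):
  2050: Sun  2051: Mon (+1)  2052: Wed (+2)  2053: Thu (+1)  2054: Fri (+1) ✓
  2055: Sat (+1)  2056: Mon (+2)  2057: Tue (+1)  2058: Wed (+1)  2059: Thu (+1)
  2060: Sat (+2)  2061: Sun (+1)  2062: Mon (+1)  2063: Tue (+1)  … (44 more years) …
  2108: Tue (+2)  2109: Wed (+1)  2110: Thu (+1)  2111: Fri (+1) ✓  2112: Sun (+2)
  2113: Mon (+1)  2114: Tue (+1)  2115: Wed (+1)  2116: Fri (+2) ✓  2117: Sat (+1)
  2118: Sun (+1)  2119: Mon (+1)  2120: Wed (+2)  2121: Thu (+1)
Friday years: 2054, 2065, 2071, 2076, 2082, 2093, 2099, 2105, 2111, 2116 — 10 in total.

10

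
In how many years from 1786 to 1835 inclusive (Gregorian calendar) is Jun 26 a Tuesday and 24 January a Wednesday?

5

Check each year's weekday for Jun 26 and 24 January:
  1786: Mon/Tue  1787: Tue/Wed ✓  1788: Thu/Thu  1789: Fri/Sat  1790: Sat/Sun  1791: Sun/Mon  1792: Tue/Tue  1793: Wed/Thu  1794: Thu/Fri  1795: Fri/Sat  1796: Sun/Sun  1797: Mon/Tue  1798: Tue/Wed ✓  1799: Wed/Thu  …(22 more)…  1822: Wed/Thu  1823: Thu/Fri  1824: Sat/Sat  1825: Sun/Mon  1826: Mon/Tue  1827: Tue/Wed ✓  1828: Thu/Thu  1829: Fri/Sat  1830: Sat/Sun  1831: Sun/Mon  1832: Tue/Tue  1833: Wed/Thu  1834: Thu/Fri  1835: Fri/Sat
Both conditions hold in: 1787, 1798, 1810, 1821, 1827 — 5.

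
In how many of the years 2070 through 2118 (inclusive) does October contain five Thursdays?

October has 31 days; it has five Thursdays when Thursday falls among the first (month-length − 28) days — i.e. when October 1 is one of Thursday/Wednesday/Tuesday.
October 1 by year: 2070:Wed✓ 2071:Thu✓ 2072:Sat 2073:Sun 2074:Mon 2075:Tue✓ 2076:Thu✓ 2077:Fri 2078:Sat 2079:Sun 2080:Tue✓ 2081:Wed✓ 2082:Thu✓ 2083:Fri 2084:Sun …(19 more)… 2104:Wed✓ 2105:Thu✓ 2106:Fri 2107:Sat 2108:Mon 2109:Tue✓ 2110:Wed✓ 2111:Thu✓ 2112:Sat 2113:Sun 2114:Mon 2115:Tue✓ 2116:Thu✓ 2117:Fri 2118:Sat
Years with five Thursdays: 2070, 2071, 2075, 2076, 2080, 2081, 2082, 2086, 2087, 2092, 2093, 2097, 2098, 2099, 2104, 2105, 2109, 2110, 2111, 2115, 2116 → 21.

21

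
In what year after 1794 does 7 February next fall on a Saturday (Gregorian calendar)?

From one year to the next, a fixed date's weekday advances by 1, or by 2 when a Feb 29 lies between the two dates.
1794: February 7 is Friday.
1795: Saturday (+1)
7 February falls on a Saturday in 1795.

1795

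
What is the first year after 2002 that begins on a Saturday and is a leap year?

Jan 1 advances by 2 weekdays after a leap year and by 1 after a common year.
2002: Jan 1 is Tuesday.
2003: Wednesday
2004: Thursday (leap)
2005: Saturday
2006: Sunday
2007: Monday
2008: Tuesday (leap)
2009: Thursday
2010: Friday
2011: Saturday
2012: Sunday (leap)
2013: Tuesday
2014: Wednesday
2015: Thursday
2016: Friday (leap)
2017: Sunday
2018: Monday
2019: Tuesday
2020: Wednesday (leap)
2021: Friday
2022: Saturday
2023: Sunday
2024: Monday (leap)
2025: Wednesday
2026: Thursday
2027: Friday
2028: Saturday (leap)
2028 begins on a Saturday and is a leap year.

2028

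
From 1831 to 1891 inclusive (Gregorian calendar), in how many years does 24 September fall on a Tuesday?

Track 24 September's weekday year by year (advancing +1, or +2 across a Feb 29):
  1831: Sat  1832: Mon (+2)  1833: Tue (+1) ✓  1834: Wed (+1)  1835: Thu (+1)
  1836: Sat (+2)  1837: Sun (+1)  1838: Mon (+1)  1839: Tue (+1) ✓  1840: Thu (+2)
  1841: Fri (+1)  1842: Sat (+1)  1843: Sun (+1)  1844: Tue (+2) ✓  … (33 more years) …
  1878: Tue (+1) ✓  1879: Wed (+1)  1880: Fri (+2)  1881: Sat (+1)  1882: Sun (+1)
  1883: Mon (+1)  1884: Wed (+2)  1885: Thu (+1)  1886: Fri (+1)  1887: Sat (+1)
  1888: Mon (+2)  1889: Tue (+1) ✓  1890: Wed (+1)  1891: Thu (+1)
Tuesday years: 1833, 1839, 1844, 1850, 1861, 1867, 1872, 1878, 1889 — 9 in total.

9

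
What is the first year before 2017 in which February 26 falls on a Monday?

From one year to the next, a fixed date's weekday advances by 1, or by 2 when a Feb 29 lies between the two dates.
2017: February 26 is Sunday.
2016: Friday (−2)
2015: Thursday (−1)
2014: Wednesday (−1)
2013: Tuesday (−1)
2012: Sunday (−2)
2011: Saturday (−1)
2010: Friday (−1)
2009: Thursday (−1)
2008: Tuesday (−2)
2007: Monday (−1)
February 26 falls on a Monday in 2007.

2007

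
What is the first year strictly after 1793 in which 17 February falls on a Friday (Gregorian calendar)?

From one year to the next, a fixed date's weekday advances by 1, or by 2 when a Feb 29 lies between the two dates.
1793: February 17 is Sunday.
1794: Monday (+1)
1795: Tuesday (+1)
1796: Wednesday (+1)
1797: Friday (+2)
17 February falls on a Friday in 1797.

1797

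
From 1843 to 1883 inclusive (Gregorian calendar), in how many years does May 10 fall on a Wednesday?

7

Track May 10's weekday year by year (advancing +1, or +2 across a Feb 29):
  1843: Wed ✓  1844: Fri (+2)  1845: Sat (+1)  1846: Sun (+1)  1847: Mon (+1)
  1848: Wed (+2) ✓  1849: Thu (+1)  1850: Fri (+1)  1851: Sat (+1)  1852: Mon (+2)
  1853: Tue (+1)  1854: Wed (+1) ✓  1855: Thu (+1)  1856: Sat (+2)  … (13 more years) …
  1870: Tue (+1)  1871: Wed (+1) ✓  1872: Fri (+2)  1873: Sat (+1)  1874: Sun (+1)
  1875: Mon (+1)  1876: Wed (+2) ✓  1877: Thu (+1)  1878: Fri (+1)  1879: Sat (+1)
  1880: Mon (+2)  1881: Tue (+1)  1882: Wed (+1) ✓  1883: Thu (+1)
Wednesday years: 1843, 1848, 1854, 1865, 1871, 1876, 1882 — 7 in total.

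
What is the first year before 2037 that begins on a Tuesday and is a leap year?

Jan 1 advances by 2 weekdays after a leap year and by 1 after a common year.
2037: Jan 1 is Thursday.
2036: Tuesday (leap)
2036 begins on a Tuesday and is a leap year.

2036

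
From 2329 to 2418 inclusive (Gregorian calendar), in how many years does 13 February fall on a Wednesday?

Track 13 February's weekday year by year (advancing +1, or +2 across a Feb 29):
  2329: Wed ✓  2330: Thu (+1)  2331: Fri (+1)  2332: Sat (+1)  2333: Mon (+2)
  2334: Tue (+1)  2335: Wed (+1) ✓  2336: Thu (+1)  2337: Sat (+2)  2338: Sun (+1)
  2339: Mon (+1)  2340: Tue (+1)  2341: Thu (+2)  2342: Fri (+1)  … (62 more years) …
  2405: Sun (+2)  2406: Mon (+1)  2407: Tue (+1)  2408: Wed (+1) ✓  2409: Fri (+2)
  2410: Sat (+1)  2411: Sun (+1)  2412: Mon (+1)  2413: Wed (+2) ✓  2414: Thu (+1)
  2415: Fri (+1)  2416: Sat (+1)  2417: Mon (+2)  2418: Tue (+1)
Wednesday years: 2329, 2335, 2346, 2352, 2357, 2363, 2374, 2380, 2385, 2391, 2402, 2408, 2413 — 13 in total.

13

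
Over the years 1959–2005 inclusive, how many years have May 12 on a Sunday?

7

Track May 12's weekday year by year (advancing +1, or +2 across a Feb 29):
  1959: Tue  1960: Thu (+2)  1961: Fri (+1)  1962: Sat (+1)  1963: Sun (+1) ✓
  1964: Tue (+2)  1965: Wed (+1)  1966: Thu (+1)  1967: Fri (+1)  1968: Sun (+2) ✓
  1969: Mon (+1)  1970: Tue (+1)  1971: Wed (+1)  1972: Fri (+2)  … (19 more years) …
  1992: Tue (+2)  1993: Wed (+1)  1994: Thu (+1)  1995: Fri (+1)  1996: Sun (+2) ✓
  1997: Mon (+1)  1998: Tue (+1)  1999: Wed (+1)  2000: Fri (+2)  2001: Sat (+1)
  2002: Sun (+1) ✓  2003: Mon (+1)  2004: Wed (+2)  2005: Thu (+1)
Sunday years: 1963, 1968, 1974, 1985, 1991, 1996, 2002 — 7 in total.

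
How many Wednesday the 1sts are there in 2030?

Check the 1st of each month of 2030: Jan 1: Tue, Feb 1: Fri, Mar 1: Fri, Apr 1: Mon, May 1: Wed, Jun 1: Sat, Jul 1: Mon, Aug 1: Thu, Sep 1: Sun, Oct 1: Tue, Nov 1: Fri, Dec 1: Sun.
Wednesday occurs in May — 1 month.

1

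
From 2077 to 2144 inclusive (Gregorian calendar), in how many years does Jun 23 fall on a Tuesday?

10

Track Jun 23's weekday year by year (advancing +1, or +2 across a Feb 29):
  2077: Wed  2078: Thu (+1)  2079: Fri (+1)  2080: Sun (+2)  2081: Mon (+1)
  2082: Tue (+1) ✓  2083: Wed (+1)  2084: Fri (+2)  2085: Sat (+1)  2086: Sun (+1)
  2087: Mon (+1)  2088: Wed (+2)  2089: Thu (+1)  2090: Fri (+1)  … (40 more years) …
  2131: Sat (+1)  2132: Mon (+2)  2133: Tue (+1) ✓  2134: Wed (+1)  2135: Thu (+1)
  2136: Sat (+2)  2137: Sun (+1)  2138: Mon (+1)  2139: Tue (+1) ✓  2140: Thu (+2)
  2141: Fri (+1)  2142: Sat (+1)  2143: Sun (+1)  2144: Tue (+2) ✓
Tuesday years: 2082, 2093, 2099, 2105, 2111, 2116, 2122, 2133, 2139, 2144 — 10 in total.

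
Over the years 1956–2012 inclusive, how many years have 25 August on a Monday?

Track 25 August's weekday year by year (advancing +1, or +2 across a Feb 29):
  1956: Sat  1957: Sun (+1)  1958: Mon (+1) ✓  1959: Tue (+1)  1960: Thu (+2)
  1961: Fri (+1)  1962: Sat (+1)  1963: Sun (+1)  1964: Tue (+2)  1965: Wed (+1)
  1966: Thu (+1)  1967: Fri (+1)  1968: Sun (+2)  1969: Mon (+1) ✓  … (29 more years) …
  1999: Wed (+1)  2000: Fri (+2)  2001: Sat (+1)  2002: Sun (+1)  2003: Mon (+1) ✓
  2004: Wed (+2)  2005: Thu (+1)  2006: Fri (+1)  2007: Sat (+1)  2008: Mon (+2) ✓
  2009: Tue (+1)  2010: Wed (+1)  2011: Thu (+1)  2012: Sat (+2)
Monday years: 1958, 1969, 1975, 1980, 1986, 1997, 2003, 2008 — 8 in total.

8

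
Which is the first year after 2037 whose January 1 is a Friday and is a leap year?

2044

Jan 1 advances by 2 weekdays after a leap year and by 1 after a common year.
2037: Jan 1 is Thursday.
2038: Friday
2039: Saturday
2040: Sunday (leap)
2041: Tuesday
2042: Wednesday
2043: Thursday
2044: Friday (leap)
2044 begins on a Friday and is a leap year.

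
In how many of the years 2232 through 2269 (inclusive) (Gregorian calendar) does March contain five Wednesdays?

15

March has 31 days; it has five Wednesdays when Wednesday falls among the first (month-length − 28) days — i.e. when March 1 is one of Wednesday/Tuesday/Monday.
March 1 by year: 2232:Thu 2233:Fri 2234:Sat 2235:Sun 2236:Tue✓ 2237:Wed✓ 2238:Thu 2239:Fri 2240:Sun 2241:Mon✓ 2242:Tue✓ 2243:Wed✓ 2244:Fri 2245:Sat 2246:Sun …(8 more)… 2255:Thu 2256:Sat 2257:Sun 2258:Mon✓ 2259:Tue✓ 2260:Thu 2261:Fri 2262:Sat 2263:Sun 2264:Tue✓ 2265:Wed✓ 2266:Thu 2267:Fri 2268:Sun 2269:Mon✓
Years with five Wednesdays: 2236, 2237, 2241, 2242, 2243, 2247, 2248, 2252, 2253, 2254, 2258, 2259, 2264, 2265, 2269 → 15.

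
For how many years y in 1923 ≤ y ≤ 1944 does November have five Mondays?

November has 30 days; it has five Mondays when Monday falls among the first (month-length − 28) days — i.e. when November 1 is one of Monday/Sunday.
November 1 by year: 1923:Thu 1924:Sat 1925:Sun✓ 1926:Mon✓ 1927:Tue 1928:Thu 1929:Fri 1930:Sat 1931:Sun✓ 1932:Tue 1933:Wed 1934:Thu 1935:Fri 1936:Sun✓ 1937:Mon✓ 1938:Tue 1939:Wed 1940:Fri 1941:Sat 1942:Sun✓ 1943:Mon✓ 1944:Wed
Years with five Mondays: 1925, 1926, 1931, 1936, 1937, 1942, 1943 → 7.

7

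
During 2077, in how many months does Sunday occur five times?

A month of length L has five Sundays iff its first Sunday is on day ≤ L−28 (so day 1–3 in a 31-day month, 1–2 in a 30-day month, day 1 in a leap February).
Checking each month of 2077: Jan starts Fri (31d) ✓; Feb starts Mon (28d); Mar starts Mon (31d); Apr starts Thu (30d); May starts Sat (31d) ✓; Jun starts Tue (30d); Jul starts Thu (31d); Aug starts Sun (31d) ✓; Sep starts Wed (30d); Oct starts Fri (31d) ✓; Nov starts Mon (30d); Dec starts Wed (31d).
Five-Sunday months: January, May, August, October → 4.

4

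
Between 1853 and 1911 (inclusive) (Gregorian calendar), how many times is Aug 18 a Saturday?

Track Aug 18's weekday year by year (advancing +1, or +2 across a Feb 29):
  1853: Thu  1854: Fri (+1)  1855: Sat (+1) ✓  1856: Mon (+2)  1857: Tue (+1)
  1858: Wed (+1)  1859: Thu (+1)  1860: Sat (+2) ✓  1861: Sun (+1)  1862: Mon (+1)
  1863: Tue (+1)  1864: Thu (+2)  1865: Fri (+1)  1866: Sat (+1) ✓  … (31 more years) …
  1898: Thu (+1)  1899: Fri (+1)  1900: Sat (+1) ✓  1901: Sun (+1)  1902: Mon (+1)
  1903: Tue (+1)  1904: Thu (+2)  1905: Fri (+1)  1906: Sat (+1) ✓  1907: Sun (+1)
  1908: Tue (+2)  1909: Wed (+1)  1910: Thu (+1)  1911: Fri (+1)
Saturday years: 1855, 1860, 1866, 1877, 1883, 1888, 1894, 1900, 1906 — 9 in total.

9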